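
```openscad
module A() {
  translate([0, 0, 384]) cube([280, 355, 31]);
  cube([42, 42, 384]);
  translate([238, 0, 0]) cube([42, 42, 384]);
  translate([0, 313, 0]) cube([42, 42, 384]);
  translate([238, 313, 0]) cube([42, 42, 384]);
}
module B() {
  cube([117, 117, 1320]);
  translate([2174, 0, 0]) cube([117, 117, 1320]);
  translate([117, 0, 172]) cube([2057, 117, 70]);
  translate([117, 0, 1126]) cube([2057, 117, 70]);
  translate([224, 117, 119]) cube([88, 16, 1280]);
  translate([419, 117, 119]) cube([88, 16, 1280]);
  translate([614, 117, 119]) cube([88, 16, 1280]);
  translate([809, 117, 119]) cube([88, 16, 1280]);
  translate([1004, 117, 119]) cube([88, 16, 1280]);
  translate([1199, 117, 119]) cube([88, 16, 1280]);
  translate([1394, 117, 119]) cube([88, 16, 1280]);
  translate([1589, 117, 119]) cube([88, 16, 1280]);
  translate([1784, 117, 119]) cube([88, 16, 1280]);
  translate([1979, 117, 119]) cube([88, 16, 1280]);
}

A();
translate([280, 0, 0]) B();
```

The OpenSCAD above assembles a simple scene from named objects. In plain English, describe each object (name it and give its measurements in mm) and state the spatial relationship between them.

A is a four-legged stool. The seat is 280×355 mm, 31 mm thick, top at z = 415 mm. It stands on four square legs, each 42×42 mm in cross-section, from z = 0 to the seat underside, each flush with a corner of the seat.

B is a fence section. Two 117×117 mm posts, 1320 mm tall, stand on the floor with a clear span of 2057 mm between their inner faces. Two horizontal rails of 117×70 mm section span the gap between the posts with their undersides at z = 172 mm and z = 1126 mm, flush with the posts' −y face. 10 pickets, each 88 mm wide, 16 mm thick and 1280 mm tall, are fixed to the +y face of the rails with their bottoms at z = 119 mm, evenly spaced across the span with equal gaps (rounded down to the nearest mm) at the −x end and between each pair — any rounding remainder accumulates at the +x end.

The fence section is against the stool's +x side, with their −y faces flush.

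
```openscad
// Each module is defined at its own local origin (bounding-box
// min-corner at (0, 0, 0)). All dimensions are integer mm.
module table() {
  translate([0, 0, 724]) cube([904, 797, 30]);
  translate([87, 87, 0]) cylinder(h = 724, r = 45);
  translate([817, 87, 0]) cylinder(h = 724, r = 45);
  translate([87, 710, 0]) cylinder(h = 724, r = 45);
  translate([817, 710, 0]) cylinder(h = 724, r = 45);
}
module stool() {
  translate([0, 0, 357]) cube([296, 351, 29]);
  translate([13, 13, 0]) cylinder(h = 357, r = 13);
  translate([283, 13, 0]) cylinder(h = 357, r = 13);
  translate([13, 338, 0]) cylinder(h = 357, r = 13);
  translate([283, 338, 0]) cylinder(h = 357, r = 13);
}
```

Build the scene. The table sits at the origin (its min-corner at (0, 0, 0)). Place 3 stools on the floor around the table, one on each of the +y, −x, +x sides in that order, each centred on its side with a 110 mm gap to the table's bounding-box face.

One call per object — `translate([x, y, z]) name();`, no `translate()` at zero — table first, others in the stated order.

table();
translate([304, 907, 0]) stool();
translate([-406, 223, 0]) stool();
translate([1014, 223, 0]) stool();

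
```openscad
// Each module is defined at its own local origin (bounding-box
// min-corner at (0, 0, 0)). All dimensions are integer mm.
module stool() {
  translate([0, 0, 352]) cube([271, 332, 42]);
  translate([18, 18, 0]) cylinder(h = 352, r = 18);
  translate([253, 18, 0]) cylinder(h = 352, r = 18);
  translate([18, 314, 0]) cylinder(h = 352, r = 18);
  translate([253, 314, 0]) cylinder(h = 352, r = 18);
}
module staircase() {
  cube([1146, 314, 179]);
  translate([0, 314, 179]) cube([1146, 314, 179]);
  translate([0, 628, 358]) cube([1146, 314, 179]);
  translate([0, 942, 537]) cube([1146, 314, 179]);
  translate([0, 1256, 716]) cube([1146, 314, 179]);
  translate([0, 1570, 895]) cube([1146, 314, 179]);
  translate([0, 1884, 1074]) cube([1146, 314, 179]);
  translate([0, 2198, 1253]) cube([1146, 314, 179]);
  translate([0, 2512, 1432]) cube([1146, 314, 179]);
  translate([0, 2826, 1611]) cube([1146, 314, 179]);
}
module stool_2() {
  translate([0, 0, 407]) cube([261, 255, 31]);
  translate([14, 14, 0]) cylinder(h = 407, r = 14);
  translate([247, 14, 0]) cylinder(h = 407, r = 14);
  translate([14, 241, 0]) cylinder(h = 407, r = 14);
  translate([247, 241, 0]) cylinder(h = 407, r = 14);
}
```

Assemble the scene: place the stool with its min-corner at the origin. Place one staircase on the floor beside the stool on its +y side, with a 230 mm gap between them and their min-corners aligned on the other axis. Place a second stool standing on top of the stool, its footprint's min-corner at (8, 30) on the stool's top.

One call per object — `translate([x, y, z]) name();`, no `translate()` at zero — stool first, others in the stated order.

stool();
translate([0, 562, 0]) staircase();
translate([8, 30, 394]) stool_2();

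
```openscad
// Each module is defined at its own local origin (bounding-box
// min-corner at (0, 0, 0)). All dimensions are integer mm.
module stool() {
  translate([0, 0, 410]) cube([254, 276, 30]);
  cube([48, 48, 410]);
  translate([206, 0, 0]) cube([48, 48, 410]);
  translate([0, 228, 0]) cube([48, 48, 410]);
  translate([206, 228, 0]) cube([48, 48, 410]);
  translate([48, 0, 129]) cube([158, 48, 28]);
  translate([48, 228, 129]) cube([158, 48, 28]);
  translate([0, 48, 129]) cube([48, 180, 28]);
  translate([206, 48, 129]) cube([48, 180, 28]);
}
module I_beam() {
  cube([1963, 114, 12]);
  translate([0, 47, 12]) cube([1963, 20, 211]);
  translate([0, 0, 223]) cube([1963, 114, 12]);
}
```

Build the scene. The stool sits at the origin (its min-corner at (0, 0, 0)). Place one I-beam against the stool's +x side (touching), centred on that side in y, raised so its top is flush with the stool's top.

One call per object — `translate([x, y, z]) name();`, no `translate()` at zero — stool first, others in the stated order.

stool();
translate([254, 81, 205]) I_beam();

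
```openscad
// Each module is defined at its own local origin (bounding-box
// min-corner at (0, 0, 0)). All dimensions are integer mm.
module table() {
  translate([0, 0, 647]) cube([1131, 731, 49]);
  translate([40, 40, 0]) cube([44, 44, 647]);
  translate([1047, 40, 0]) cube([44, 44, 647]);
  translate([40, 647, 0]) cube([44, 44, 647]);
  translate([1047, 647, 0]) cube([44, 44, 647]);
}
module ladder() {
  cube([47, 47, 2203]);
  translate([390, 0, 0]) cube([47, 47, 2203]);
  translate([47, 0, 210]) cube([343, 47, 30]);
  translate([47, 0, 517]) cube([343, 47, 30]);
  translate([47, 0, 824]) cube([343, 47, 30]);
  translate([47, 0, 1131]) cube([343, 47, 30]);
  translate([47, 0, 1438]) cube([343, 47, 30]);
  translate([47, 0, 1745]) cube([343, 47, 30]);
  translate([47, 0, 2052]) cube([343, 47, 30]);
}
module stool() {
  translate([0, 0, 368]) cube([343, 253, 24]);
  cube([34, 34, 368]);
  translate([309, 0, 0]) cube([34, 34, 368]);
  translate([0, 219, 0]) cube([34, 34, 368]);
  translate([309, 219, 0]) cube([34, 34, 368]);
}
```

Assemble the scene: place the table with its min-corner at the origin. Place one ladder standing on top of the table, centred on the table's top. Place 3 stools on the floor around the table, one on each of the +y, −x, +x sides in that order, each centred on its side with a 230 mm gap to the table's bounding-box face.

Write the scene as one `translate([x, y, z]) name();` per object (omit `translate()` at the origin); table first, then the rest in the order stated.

table();
translate([347, 342, 696]) ladder();
translate([394, 961, 0]) stool();
translate([-573, 239, 0]) stool();
translate([1361, 239, 0]) stool();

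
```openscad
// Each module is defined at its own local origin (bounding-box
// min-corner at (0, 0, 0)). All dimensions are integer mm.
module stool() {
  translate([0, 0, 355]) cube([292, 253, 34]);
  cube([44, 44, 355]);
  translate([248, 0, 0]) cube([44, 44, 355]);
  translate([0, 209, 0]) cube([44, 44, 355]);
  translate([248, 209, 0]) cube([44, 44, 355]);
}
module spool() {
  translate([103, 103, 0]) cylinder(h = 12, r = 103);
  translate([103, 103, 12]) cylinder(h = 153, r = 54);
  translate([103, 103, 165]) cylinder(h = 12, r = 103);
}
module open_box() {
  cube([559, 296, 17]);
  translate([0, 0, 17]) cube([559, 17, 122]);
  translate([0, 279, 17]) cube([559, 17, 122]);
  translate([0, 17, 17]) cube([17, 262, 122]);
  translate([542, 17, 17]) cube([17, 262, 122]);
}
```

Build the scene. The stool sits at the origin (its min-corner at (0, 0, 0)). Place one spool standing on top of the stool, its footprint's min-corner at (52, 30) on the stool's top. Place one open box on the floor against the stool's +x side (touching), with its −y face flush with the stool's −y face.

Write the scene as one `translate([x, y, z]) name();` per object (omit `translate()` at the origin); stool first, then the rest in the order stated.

stool();
translate([52, 30, 389]) spool();
translate([292, 0, 0]) open_box();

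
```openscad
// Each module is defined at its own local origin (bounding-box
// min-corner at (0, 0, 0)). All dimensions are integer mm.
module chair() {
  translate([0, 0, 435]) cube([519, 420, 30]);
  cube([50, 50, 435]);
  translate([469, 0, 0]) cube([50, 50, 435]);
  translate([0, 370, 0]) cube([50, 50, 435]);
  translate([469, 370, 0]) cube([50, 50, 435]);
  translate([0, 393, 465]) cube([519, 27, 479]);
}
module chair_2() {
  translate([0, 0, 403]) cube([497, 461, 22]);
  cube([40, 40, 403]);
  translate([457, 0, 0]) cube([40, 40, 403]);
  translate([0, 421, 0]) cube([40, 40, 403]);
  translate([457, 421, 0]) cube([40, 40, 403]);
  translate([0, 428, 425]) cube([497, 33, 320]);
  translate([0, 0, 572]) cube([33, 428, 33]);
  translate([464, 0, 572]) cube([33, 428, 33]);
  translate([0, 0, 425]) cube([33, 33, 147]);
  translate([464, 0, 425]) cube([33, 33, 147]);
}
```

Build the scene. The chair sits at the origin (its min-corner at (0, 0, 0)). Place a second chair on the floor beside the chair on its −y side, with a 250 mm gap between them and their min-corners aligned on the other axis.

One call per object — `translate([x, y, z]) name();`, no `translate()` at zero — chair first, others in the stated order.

chair();
translate([0, -711, 0]) chair_2();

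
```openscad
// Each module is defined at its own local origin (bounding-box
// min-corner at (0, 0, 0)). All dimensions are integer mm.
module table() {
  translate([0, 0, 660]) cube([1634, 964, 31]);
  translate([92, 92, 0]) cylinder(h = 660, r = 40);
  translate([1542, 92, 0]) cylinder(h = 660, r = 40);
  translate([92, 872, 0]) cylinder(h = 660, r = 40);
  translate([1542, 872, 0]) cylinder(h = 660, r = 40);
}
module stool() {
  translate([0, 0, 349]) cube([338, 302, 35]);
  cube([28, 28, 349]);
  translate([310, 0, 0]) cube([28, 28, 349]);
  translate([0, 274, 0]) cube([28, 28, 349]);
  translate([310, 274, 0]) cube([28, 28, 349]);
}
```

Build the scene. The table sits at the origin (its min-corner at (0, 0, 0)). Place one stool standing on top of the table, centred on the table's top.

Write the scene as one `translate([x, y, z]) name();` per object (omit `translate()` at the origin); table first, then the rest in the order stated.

table();
translate([648, 331, 691]) stool();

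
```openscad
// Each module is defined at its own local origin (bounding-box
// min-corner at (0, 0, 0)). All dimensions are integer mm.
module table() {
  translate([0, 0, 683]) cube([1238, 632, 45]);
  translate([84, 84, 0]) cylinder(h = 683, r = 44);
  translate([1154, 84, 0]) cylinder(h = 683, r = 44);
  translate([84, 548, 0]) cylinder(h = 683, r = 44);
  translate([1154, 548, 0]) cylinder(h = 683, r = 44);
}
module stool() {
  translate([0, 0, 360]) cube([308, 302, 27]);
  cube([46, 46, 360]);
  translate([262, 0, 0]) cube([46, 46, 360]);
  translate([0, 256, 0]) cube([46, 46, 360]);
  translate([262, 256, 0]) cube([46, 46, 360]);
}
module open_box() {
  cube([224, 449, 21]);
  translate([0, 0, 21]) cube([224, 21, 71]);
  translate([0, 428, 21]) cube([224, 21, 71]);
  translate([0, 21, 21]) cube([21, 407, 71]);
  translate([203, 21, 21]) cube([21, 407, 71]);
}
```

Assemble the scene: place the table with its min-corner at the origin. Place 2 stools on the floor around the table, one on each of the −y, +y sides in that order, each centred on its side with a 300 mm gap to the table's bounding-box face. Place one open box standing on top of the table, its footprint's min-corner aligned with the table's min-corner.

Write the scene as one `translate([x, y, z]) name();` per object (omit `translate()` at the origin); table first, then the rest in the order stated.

table();
translate([465, -602, 0]) stool();
translate([465, 932, 0]) stool();
translate([0, 0, 728]) open_box();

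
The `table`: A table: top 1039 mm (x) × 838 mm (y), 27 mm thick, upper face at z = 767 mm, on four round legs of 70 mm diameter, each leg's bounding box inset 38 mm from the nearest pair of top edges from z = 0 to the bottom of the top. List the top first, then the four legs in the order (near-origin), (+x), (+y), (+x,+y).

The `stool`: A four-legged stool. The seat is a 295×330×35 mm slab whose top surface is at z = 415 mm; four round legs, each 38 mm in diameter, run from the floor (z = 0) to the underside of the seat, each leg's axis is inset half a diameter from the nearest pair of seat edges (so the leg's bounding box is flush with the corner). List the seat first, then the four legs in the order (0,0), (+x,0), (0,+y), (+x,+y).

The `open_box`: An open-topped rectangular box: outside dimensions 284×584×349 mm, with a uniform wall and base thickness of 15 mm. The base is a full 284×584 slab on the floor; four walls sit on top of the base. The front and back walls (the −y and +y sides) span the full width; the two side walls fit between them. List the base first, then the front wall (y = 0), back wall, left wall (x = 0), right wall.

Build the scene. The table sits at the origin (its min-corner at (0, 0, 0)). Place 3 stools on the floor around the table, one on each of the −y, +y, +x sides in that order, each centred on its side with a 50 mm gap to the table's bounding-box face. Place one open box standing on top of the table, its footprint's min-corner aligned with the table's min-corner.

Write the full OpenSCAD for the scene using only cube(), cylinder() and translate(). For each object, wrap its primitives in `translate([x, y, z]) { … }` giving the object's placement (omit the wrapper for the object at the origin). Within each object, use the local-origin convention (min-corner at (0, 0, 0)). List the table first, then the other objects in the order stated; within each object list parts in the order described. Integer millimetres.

translate([0, 0, 740]) cube([1039, 838, 27]);
translate([73, 73, 0]) cylinder(h = 740, r = 35);
translate([966, 73, 0]) cylinder(h = 740, r = 35);
translate([73, 765, 0]) cylinder(h = 740, r = 35);
translate([966, 765, 0]) cylinder(h = 740, r = 35);
translate([372, -380, 0]) {
  translate([0, 0, 380]) cube([295, 330, 35]);
  translate([19, 19, 0]) cylinder(h = 380, r = 19);
  translate([276, 19, 0]) cylinder(h = 380, r = 19);
  translate([19, 311, 0]) cylinder(h = 380, r = 19);
  translate([276, 311, 0]) cylinder(h = 380, r = 19);
}
translate([372, 888, 0]) {
  translate([0, 0, 380]) cube([295, 330, 35]);
  translate([19, 19, 0]) cylinder(h = 380, r = 19);
  translate([276, 19, 0]) cylinder(h = 380, r = 19);
  translate([19, 311, 0]) cylinder(h = 380, r = 19);
  translate([276, 311, 0]) cylinder(h = 380, r = 19);
}
translate([1089, 254, 0]) {
  translate([0, 0, 380]) cube([295, 330, 35]);
  translate([19, 19, 0]) cylinder(h = 380, r = 19);
  translate([276, 19, 0]) cylinder(h = 380, r = 19);
  translate([19, 311, 0]) cylinder(h = 380, r = 19);
  translate([276, 311, 0]) cylinder(h = 380, r = 19);
}
translate([0, 0, 767]) {
  cube([284, 584, 15]);
  translate([0, 0, 15]) cube([284, 15, 334]);
  translate([0, 569, 15]) cube([284, 15, 334]);
  translate([0, 15, 15]) cube([15, 554, 334]);
  translate([269, 15, 15]) cube([15, 554, 334]);
}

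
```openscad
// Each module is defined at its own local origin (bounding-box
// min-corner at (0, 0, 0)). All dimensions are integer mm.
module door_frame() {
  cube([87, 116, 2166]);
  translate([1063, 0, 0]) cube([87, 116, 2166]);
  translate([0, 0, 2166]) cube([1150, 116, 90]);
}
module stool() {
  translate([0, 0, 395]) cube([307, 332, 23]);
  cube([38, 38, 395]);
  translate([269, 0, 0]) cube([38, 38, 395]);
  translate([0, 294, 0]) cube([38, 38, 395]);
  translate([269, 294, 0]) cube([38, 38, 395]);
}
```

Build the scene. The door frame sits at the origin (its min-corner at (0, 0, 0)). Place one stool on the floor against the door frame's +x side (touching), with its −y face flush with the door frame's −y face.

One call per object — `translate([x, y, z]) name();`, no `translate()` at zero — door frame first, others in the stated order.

door_frame();
translate([1150, 0, 0]) stool();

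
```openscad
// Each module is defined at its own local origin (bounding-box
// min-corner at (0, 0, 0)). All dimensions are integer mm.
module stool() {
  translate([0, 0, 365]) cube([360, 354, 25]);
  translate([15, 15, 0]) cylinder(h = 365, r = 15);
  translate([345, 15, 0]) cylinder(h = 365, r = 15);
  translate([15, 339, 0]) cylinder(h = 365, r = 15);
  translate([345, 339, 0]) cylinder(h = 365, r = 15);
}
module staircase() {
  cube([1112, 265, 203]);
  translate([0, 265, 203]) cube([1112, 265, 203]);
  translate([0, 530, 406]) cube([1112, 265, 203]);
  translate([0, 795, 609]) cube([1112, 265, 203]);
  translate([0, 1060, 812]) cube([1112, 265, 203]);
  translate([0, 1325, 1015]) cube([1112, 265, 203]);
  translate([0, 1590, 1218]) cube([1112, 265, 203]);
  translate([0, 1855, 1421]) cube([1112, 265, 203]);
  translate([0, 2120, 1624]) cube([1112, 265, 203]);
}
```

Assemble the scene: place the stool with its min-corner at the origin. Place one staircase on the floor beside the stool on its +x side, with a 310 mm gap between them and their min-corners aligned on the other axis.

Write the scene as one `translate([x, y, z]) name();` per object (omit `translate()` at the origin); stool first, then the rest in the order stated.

stool();
translate([670, 0, 0]) staircase();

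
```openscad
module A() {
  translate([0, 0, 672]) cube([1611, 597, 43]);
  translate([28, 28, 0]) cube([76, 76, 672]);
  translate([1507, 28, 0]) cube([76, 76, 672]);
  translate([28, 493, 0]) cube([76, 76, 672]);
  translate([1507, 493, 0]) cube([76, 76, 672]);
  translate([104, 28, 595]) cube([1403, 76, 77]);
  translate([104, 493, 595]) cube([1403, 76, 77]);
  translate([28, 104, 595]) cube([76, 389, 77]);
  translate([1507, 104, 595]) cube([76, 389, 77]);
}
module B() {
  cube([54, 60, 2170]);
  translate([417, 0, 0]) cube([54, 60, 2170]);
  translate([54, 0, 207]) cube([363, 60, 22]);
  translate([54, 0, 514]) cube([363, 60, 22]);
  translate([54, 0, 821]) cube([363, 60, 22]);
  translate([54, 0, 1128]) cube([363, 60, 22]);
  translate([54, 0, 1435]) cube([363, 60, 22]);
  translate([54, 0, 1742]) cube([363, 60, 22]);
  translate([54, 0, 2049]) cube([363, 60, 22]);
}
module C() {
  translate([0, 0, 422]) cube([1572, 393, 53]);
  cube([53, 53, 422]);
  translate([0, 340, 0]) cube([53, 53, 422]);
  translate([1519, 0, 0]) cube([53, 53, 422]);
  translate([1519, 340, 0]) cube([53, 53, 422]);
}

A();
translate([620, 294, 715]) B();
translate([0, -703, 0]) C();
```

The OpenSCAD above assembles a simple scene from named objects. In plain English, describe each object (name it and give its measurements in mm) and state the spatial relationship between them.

A is a table with a 1611×597 mm rectangular top, 43 mm thick, top surface at z = 715 mm, supported by four 76×76 mm square legs, each inset 28 mm from the nearest pair of top edges, running from the floor. Four apron rails, 76 mm thick and 77 mm tall, run between adjacent legs with their top edges flush with the underside of the top and their outer faces flush with the legs' outer faces.

B is a wooden ladder with two side rails of 54×60 mm section and 2170 mm height, set 471 mm apart overall. Between them run 7 rectangular rungs (60 mm deep, 22 mm thick), front faces flush with the rails' −y face. The bottom of the first rung is 207 mm above the floor and each subsequent rung is 307 mm higher than the one below.

C is a bench: a 1572×393 mm seat slab, 53 mm thick, top at z = 475 mm, on four 53×53 mm square legs flush with the seat corners and standing on z = 0.

The ladder is on top of the table. The bench is on the floor beside the table on its −y side.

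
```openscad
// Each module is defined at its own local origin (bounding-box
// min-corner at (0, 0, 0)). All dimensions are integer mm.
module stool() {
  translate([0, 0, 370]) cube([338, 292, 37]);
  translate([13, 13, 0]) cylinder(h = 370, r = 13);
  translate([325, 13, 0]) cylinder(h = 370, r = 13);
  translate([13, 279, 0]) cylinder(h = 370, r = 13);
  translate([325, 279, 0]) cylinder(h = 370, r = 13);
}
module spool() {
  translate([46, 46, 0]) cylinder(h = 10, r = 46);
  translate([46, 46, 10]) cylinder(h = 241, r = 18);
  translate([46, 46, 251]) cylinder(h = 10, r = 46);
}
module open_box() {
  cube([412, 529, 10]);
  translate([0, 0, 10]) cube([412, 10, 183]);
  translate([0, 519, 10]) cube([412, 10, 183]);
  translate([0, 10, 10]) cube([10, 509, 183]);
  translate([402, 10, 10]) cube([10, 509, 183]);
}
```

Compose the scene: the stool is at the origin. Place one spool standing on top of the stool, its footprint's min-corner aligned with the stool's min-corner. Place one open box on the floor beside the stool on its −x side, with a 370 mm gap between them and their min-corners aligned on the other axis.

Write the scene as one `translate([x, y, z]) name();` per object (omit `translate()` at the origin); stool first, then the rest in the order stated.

stool();
translate([0, 0, 407]) spool();
translate([-782, 0, 0]) open_box();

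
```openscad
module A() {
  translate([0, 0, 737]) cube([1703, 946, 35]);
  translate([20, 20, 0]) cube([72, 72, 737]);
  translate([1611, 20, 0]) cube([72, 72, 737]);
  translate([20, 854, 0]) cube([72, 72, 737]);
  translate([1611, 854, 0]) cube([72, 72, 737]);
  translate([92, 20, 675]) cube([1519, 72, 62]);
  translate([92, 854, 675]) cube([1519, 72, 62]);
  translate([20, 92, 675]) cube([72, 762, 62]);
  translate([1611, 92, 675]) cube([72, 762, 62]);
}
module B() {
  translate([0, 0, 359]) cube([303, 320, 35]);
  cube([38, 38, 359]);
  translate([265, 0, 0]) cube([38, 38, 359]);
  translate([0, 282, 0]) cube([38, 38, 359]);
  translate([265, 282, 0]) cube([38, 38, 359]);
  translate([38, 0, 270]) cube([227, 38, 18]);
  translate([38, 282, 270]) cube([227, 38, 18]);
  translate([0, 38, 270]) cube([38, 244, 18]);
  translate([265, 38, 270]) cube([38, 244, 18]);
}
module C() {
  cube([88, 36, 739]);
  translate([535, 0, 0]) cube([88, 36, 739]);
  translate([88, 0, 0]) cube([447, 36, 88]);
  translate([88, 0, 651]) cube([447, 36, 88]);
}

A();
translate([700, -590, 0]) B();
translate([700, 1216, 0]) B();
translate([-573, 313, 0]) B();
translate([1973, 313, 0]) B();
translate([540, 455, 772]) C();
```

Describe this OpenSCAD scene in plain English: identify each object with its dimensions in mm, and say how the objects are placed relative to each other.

A is a table: top 1703 mm (x) × 946 mm (y), 35 mm thick, upper face at z = 772 mm, on four 72×72 mm square legs, each inset 20 mm from the nearest pair of top edges, running from z = 0 to the bottom of the top. Four apron rails, 72 mm thick and 62 mm tall, run between adjacent legs with their top edges flush with the underside of the top and their outer faces flush with the legs' outer faces.

B is a four-legged stool. The seat is a 303×320×35 mm slab whose top surface is at z = 394 mm; four square legs, each 38×38 mm in cross-section, run from the floor (z = 0) to the underside of the seat, each flush with a corner of the seat. Four stretchers, 38 mm wide and 18 mm tall, connect adjacent legs with their undersides at z = 270 mm, each running between the inner faces of the legs it joins and aligned with the legs' outer faces on the other axis.

C is a rectangular picture frame lying in the x–z plane (depth along y). The opening is 447 mm wide (x) by 563 mm tall (z), surrounded by a border 88 mm wide on all four sides. The frame is 36 mm deep and is made of two full-height vertical stiles with two horizontal rails fitted between them.

Four stools sit around the table at the −y, +y, −x, +x sides. The picture frame is on top of the table, centred.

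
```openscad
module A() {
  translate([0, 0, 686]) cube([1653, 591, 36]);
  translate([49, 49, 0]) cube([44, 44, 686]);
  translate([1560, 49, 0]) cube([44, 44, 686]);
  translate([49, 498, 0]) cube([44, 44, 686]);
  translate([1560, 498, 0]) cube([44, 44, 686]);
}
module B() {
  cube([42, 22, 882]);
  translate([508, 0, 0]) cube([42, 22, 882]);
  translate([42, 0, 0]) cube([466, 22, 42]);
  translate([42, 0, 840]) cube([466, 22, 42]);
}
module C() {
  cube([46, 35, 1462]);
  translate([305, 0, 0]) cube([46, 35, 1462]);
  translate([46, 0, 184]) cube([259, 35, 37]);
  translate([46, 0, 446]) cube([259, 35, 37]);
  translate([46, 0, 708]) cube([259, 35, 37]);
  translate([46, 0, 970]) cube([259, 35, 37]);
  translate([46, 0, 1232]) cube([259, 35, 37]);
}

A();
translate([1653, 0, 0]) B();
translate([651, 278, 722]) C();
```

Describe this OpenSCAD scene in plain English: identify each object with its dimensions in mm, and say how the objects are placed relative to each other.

A is a table: top 1653 mm (x) × 591 mm (y), 36 mm thick, upper face at z = 722 mm, on four 44×44 mm square legs, each inset 49 mm from the nearest pair of top edges, running from z = 0 to the bottom of the top.

B is a picture frame with a 466×798 mm rectangular opening (x by z) and a uniform 42 mm border on every side. Frame depth is 22 mm along y. It is built from two vertical stiles running the full outside height and two horizontal rails spanning the gap between the stiles.

C is a wooden ladder with two side rails of 46×35 mm section and 1462 mm height, set 351 mm apart overall. Between them run 5 rectangular rungs (35 mm deep, 37 mm thick), front faces flush with the rails' −y face. The bottom of the first rung is 184 mm above the floor and each subsequent rung is 262 mm higher than the one below.

The picture frame is against the table's +x side, with their −y faces flush. The ladder is on top of the table, centred.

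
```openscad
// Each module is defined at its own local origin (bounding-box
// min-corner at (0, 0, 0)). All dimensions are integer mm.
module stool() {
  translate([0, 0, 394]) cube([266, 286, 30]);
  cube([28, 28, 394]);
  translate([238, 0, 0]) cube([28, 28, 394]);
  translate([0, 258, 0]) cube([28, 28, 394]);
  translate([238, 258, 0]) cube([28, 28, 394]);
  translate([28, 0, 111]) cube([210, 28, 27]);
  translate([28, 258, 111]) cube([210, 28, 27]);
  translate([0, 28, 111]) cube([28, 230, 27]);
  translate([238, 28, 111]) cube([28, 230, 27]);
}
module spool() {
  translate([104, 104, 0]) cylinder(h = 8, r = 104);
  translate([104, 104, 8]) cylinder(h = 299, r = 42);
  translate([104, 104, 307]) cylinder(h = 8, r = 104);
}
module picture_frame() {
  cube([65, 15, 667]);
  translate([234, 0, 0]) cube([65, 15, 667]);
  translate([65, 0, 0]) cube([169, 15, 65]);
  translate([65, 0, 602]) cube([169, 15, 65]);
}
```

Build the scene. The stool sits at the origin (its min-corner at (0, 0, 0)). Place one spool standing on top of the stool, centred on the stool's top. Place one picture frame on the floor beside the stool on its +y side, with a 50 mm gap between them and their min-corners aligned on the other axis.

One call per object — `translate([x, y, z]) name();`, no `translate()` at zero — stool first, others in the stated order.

stool();
translate([29, 39, 424]) spool();
translate([0, 336, 0]) picture_frame();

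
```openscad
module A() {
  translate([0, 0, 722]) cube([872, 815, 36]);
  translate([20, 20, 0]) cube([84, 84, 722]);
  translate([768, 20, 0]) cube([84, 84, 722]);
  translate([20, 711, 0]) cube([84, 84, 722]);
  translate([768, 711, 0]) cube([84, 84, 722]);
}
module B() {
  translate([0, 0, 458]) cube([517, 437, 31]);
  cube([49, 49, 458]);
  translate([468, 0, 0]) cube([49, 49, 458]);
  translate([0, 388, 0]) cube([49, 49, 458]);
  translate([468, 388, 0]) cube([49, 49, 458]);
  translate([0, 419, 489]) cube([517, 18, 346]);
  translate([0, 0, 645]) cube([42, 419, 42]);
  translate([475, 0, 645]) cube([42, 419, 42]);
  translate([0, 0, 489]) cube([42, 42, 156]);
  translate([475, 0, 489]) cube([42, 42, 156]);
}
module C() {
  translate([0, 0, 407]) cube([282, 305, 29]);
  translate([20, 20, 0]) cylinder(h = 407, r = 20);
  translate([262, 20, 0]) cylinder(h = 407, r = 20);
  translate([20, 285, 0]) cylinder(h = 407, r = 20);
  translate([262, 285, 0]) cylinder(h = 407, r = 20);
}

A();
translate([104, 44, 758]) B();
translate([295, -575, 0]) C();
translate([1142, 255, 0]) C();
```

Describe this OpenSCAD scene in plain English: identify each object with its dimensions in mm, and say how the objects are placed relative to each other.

A is a table: top 872 mm (x) × 815 mm (y), 36 mm thick, upper face at z = 758 mm, on four 84×84 mm square legs, each inset 20 mm from the nearest pair of top edges, running from z = 0 to the bottom of the top.

B is a chair. The seat is a 517×437×31 mm slab with its top at z = 489 mm, on four 49×49 mm corner legs (flush with the seat edges, standing on z = 0). A flat backrest 18 mm thick, 346 mm tall, spans the full seat width and rises from the seat top along its +y edge, rear face flush with the rear of the seat. Two armrests of 42×42 mm section run along each side from the seat's front edge to the front of the backrest, top faces 198 mm above the seat top and outer faces flush with the seat's x-edges; a 42×42 mm post under the front of each armrest stands on the seat at the front corner.

C is a four-legged stool. The seat is a 282×305×29 mm slab whose top surface is at z = 436 mm; four round legs, each 40 mm in diameter, run from the floor (z = 0) to the underside of the seat, each leg's axis is inset half a diameter from the nearest pair of seat edges (so the leg's bounding box is flush with the corner).

The chair is on top of the table. Two stools sit around the table at the −y, +x sides.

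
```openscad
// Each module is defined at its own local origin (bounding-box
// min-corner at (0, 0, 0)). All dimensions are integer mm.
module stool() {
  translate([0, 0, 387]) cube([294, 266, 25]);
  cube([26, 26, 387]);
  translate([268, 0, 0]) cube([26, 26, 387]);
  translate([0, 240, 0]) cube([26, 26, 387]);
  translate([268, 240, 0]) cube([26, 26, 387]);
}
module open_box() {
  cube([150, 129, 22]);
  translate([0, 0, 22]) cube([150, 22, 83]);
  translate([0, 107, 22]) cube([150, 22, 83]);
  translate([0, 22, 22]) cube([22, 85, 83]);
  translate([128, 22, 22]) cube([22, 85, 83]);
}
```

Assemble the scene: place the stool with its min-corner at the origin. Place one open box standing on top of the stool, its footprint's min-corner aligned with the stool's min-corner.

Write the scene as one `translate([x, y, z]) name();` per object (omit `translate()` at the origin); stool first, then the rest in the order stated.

stool();
translate([0, 0, 412]) open_box();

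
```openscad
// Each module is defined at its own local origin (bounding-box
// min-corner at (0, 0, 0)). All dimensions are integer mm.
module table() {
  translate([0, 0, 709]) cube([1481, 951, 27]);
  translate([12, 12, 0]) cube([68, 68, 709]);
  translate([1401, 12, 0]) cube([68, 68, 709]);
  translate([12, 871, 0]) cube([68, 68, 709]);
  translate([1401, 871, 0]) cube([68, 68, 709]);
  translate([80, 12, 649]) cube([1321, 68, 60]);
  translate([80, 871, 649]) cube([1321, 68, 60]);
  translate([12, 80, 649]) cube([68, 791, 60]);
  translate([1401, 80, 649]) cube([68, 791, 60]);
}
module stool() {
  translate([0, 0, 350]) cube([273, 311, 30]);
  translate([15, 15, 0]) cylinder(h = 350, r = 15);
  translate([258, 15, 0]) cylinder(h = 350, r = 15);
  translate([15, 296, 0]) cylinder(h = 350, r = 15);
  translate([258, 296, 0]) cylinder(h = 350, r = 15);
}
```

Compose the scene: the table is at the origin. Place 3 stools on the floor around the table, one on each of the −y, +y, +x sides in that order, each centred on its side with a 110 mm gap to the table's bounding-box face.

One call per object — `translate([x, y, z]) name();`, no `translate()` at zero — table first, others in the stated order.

table();
translate([604, -421, 0]) stool();
translate([604, 1061, 0]) stool();
translate([1591, 320, 0]) stool();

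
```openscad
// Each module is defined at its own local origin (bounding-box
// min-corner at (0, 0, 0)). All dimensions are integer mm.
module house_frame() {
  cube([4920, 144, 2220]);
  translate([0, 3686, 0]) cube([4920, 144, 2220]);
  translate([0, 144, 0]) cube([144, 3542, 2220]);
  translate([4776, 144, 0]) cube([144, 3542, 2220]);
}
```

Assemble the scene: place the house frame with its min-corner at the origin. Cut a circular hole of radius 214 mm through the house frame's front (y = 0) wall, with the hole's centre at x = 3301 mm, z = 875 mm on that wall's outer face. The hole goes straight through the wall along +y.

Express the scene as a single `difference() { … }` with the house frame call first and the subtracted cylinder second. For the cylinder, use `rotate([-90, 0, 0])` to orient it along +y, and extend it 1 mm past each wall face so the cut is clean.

difference() {
  house_frame();
  translate([3301, -1, 875]) rotate([-90, 0, 0]) cylinder(h = 146, r = 214);
}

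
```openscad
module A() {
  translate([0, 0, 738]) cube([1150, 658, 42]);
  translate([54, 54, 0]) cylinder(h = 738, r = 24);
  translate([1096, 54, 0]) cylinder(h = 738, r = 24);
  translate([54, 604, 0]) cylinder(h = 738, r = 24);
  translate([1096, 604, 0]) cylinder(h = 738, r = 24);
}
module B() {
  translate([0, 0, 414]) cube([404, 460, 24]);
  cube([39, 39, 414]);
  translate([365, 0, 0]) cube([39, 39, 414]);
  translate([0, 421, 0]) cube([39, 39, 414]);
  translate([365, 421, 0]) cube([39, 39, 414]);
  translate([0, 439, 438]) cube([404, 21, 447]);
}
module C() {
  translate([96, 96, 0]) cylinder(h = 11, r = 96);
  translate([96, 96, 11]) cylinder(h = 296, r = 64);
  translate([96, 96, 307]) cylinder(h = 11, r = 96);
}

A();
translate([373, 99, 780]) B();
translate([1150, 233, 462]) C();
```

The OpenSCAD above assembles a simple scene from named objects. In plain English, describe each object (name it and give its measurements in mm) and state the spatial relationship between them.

A is a table: top 1150 mm (x) × 658 mm (y), 42 mm thick, upper face at z = 780 mm, on four round legs of 48 mm diameter, each leg's bounding box inset 30 mm from the nearest pair of top edges, running from z = 0 to the bottom of the top.

B is a chair: 404×460 mm seat, 24 mm thick, top at z = 438 mm, on four 39 mm square corner legs flush with the seat edges. A 21 mm thick backrest slab spans the full seat width, extending 447 mm above the seat top, its back face flush with the seat's +y edge.

C is a spool: two coaxial disc flanges of radius 96 mm and thickness 11 mm, joined by a core cylinder of radius 64 mm and height 296 mm. The lower flange rests on z = 0 and the three cylinders share a vertical axis.

The chair is on top of the table, centred. The spool is beside the table with their tops flush at z = 780.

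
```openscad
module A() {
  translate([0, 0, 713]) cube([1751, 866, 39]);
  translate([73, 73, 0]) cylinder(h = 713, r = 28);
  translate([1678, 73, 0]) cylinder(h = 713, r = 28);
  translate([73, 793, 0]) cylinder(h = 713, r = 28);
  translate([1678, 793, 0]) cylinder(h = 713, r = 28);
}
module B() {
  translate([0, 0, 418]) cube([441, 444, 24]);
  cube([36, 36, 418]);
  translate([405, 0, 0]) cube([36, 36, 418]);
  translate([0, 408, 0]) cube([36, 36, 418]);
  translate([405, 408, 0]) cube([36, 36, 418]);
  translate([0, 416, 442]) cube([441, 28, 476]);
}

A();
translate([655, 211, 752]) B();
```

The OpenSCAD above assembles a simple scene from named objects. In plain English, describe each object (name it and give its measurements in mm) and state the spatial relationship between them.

A is a rectangular dining table. The top is 1751×866×39 mm with its upper surface at z = 752 mm. It stands on four round legs of 56 mm diameter, each leg's bounding box inset 45 mm from the nearest pair of top edges, running from the floor to the underside of the top.

B is a chair. The seat is a 441×444×24 mm slab with its top at z = 442 mm, on four 36×36 mm corner legs (flush with the seat edges, standing on z = 0). A flat backrest 28 mm thick, 476 mm tall, spans the full seat width and rises from the seat top along its +y edge, rear face flush with the rear of the seat.

The chair is on top of the table, centred.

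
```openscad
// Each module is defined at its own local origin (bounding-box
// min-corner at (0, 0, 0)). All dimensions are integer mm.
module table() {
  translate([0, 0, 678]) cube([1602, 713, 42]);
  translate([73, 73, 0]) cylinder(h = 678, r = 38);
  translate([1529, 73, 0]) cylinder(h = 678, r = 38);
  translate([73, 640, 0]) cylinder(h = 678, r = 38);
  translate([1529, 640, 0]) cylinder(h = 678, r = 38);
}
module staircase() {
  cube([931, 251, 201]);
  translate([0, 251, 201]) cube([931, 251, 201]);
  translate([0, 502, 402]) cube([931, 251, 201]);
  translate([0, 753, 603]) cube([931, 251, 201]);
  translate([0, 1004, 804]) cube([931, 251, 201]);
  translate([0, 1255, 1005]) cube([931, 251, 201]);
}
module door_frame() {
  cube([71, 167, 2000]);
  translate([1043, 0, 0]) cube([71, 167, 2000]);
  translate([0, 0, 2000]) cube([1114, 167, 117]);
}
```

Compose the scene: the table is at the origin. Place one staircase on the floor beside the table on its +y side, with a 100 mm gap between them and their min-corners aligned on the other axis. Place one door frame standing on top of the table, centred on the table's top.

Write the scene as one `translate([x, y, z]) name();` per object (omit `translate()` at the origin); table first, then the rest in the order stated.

table();
translate([0, 813, 0]) staircase();
translate([244, 273, 720]) door_frame();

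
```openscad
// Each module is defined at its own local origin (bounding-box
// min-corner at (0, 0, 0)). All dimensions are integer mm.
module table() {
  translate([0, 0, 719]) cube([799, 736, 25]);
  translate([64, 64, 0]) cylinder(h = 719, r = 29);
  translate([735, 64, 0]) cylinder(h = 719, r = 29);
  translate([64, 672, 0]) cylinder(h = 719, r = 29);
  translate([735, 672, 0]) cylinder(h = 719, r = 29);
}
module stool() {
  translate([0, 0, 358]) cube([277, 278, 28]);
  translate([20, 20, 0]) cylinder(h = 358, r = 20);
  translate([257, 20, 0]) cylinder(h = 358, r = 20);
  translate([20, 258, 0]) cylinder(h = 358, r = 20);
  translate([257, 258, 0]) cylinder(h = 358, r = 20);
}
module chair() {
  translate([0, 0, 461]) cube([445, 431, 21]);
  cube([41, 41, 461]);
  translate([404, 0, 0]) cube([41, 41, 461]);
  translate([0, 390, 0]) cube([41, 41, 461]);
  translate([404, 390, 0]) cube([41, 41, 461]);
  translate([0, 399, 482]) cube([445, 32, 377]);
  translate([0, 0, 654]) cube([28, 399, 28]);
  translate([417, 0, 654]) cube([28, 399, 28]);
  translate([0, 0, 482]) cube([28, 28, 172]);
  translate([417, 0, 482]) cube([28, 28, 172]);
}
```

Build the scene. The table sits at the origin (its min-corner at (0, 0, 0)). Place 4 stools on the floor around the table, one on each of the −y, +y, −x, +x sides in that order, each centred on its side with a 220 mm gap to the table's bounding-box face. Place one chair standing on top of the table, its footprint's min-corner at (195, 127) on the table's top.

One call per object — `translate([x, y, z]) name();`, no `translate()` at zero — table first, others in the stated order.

table();
translate([261, -498, 0]) stool();
translate([261, 956, 0]) stool();
translate([-497, 229, 0]) stool();
translate([1019, 229, 0]) stool();
translate([195, 127, 744]) chair();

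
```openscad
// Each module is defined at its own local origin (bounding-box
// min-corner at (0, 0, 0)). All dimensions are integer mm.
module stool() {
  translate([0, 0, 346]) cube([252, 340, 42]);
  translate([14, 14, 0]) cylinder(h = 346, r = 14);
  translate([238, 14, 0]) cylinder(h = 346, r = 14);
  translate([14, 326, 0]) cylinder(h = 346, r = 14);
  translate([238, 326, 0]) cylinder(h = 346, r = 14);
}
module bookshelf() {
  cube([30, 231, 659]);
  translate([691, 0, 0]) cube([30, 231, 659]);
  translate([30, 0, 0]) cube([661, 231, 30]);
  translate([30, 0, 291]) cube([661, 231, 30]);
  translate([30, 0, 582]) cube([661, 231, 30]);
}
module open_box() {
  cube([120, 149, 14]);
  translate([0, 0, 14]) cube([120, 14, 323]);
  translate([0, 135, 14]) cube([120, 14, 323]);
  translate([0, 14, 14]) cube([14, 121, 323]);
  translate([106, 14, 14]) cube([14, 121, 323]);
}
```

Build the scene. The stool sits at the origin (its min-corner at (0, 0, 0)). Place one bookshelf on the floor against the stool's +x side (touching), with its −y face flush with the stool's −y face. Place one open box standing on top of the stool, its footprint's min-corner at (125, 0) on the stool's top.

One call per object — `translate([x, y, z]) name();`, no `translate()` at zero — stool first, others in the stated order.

stool();
translate([252, 0, 0]) bookshelf();
translate([125, 0, 388]) open_box();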